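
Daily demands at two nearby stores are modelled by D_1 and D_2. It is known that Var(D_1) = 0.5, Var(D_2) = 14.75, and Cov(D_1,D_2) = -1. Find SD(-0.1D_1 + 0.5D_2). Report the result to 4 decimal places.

1.9474

Var(-0.1D_1 + 0.5D_2) = (-0.1)²·Var(D_1) + (0.5)²·Var(D_2) + 2·(-0.1)·(0.5)·Cov(D_1,D_2)
= 0.01·0.5 + 0.25·14.75 + -0.1·-1 = 3.7925
SD(-0.1D_1 + 0.5D_2) = √3.7925 ≈ 1.9474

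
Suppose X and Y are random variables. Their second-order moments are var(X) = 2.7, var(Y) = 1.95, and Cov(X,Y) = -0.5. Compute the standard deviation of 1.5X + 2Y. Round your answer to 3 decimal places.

var(1.5X + 2Y) = (1.5)²·var(X) + (2)²·var(Y) + 2·(1.5)·(2)·Cov(X,Y)
= 2.25·2.7 + 4·1.95 + 6·-0.5 = 10.875
SD(1.5X + 2Y) = √10.875 ≈ 3.298

3.298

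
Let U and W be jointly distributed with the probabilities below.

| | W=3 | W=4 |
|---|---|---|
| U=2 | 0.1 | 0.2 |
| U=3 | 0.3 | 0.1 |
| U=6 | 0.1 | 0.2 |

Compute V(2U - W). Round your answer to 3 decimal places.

E[U] = 3.6,  E[W] = 3.5,  E[UW] = 12.7
V(U) = 15.6 − (3.6)² = 2.64;  V(W) = 12.5 − (3.5)² = 0.25
cov(U,W) = 12.7 − (3.6)(3.5) = 0.1
V(2U - W) = (2)²·2.64 + (-1)²·0.25 + 2·(2)·(-1)·0.1 = 10.41

10.410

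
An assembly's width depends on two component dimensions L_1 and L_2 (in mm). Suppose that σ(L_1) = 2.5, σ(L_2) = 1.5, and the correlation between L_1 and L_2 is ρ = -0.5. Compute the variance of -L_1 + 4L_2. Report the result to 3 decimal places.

57.250

Var(L_1) = (2.5)² = 6.25;  Var(L_2) = (1.5)² = 2.25
Cov(L_1,L_2) = ρ·σ(L_1)·σ(L_2) = -0.5·2.5·1.5 = -1.875
Var(-L_1 + 4L_2) = (-1)²·Var(L_1) + (4)²·Var(L_2) + 2·(-1)·(4)·Cov(L_1,L_2)
= 1·6.25 + 16·2.25 + -8·-1.875 = 57.25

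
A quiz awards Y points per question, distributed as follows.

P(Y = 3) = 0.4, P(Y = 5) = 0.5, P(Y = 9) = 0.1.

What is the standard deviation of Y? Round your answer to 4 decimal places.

E[Y] = (3)(0.4) + (5)(0.5) + (9)(0.1) = 4.6
E[Y²] = (3)²(0.4) + (5)²(0.5) + (9)²(0.1) = 24.2
Var(Y) = E[Y²] − (E[Y])² = 24.2 − (4.6)² = 3.04
σ(Y) = √3.04 ≈ 1.7436

1.7436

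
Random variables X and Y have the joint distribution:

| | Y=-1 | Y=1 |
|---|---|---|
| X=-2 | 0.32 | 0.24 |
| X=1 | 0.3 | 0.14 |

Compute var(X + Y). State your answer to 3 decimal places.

2.834

E[X] = -0.68,  E[Y] = -0.24,  E[XY] = 0
var(X) = 2.68 − (-0.68)² = 2.2176;  var(Y) = 1 − (-0.24)² = 0.9424
Cov(X,Y) = 0 − (-0.68)(-0.24) = -0.1632
var(X + Y) = (1)²·2.2176 + (1)²·0.9424 + 2·(1)·(1)·-0.1632 = 2.8336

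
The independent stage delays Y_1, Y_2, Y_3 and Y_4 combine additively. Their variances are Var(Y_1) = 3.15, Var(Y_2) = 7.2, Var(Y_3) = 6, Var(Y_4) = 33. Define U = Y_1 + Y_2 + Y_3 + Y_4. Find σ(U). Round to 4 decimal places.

7.0250

By independence, Var(U) = (1)²Var(Y_1) + (1)²Var(Y_2) + (1)²Var(Y_3) + (1)²Var(Y_4)
= (1)²·3.15 + (1)²·7.2 + (1)²·6 + (1)²·33 = 49.35
σ(U) = √49.35 ≈ 7.0250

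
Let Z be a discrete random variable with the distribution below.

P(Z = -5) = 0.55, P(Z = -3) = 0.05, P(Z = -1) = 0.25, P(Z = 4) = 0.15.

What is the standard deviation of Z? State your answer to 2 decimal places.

3.22

E[Z] = (-5)(0.55) + (-3)(0.05) + (-1)(0.25) + (4)(0.15) = -2.55
E[Z²] = (-5)²(0.55) + (-3)²(0.05) + (-1)²(0.25) + (4)²(0.15) = 16.85
var(Z) = E[Z²] − (E[Z])² = 16.85 − (-2.55)² = 10.3475
σ(Z) = √10.3475 ≈ 3.22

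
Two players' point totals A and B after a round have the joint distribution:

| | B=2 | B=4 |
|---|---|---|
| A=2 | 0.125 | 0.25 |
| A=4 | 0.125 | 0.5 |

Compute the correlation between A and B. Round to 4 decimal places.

E[A] = 3.25,  E[B] = 3.5
E[AB] = 11.5
cov(A,B) = E[AB] − E[A]E[B] = 11.5 − (3.25)(3.5) = 0.125
V(A) = 0.9375,  V(B) = 0.75
ρ = 0.125 / √(0.9375·0.75) ≈ 0.1491

0.1491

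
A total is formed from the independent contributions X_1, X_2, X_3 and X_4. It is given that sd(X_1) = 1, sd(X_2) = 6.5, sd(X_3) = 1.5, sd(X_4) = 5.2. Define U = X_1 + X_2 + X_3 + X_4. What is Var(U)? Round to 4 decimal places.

72.5400

Var(X_1) = 1, Var(X_2) = 42.25, Var(X_3) = 2.25, Var(X_4) = 27.04
By independence, Var(U) = (1)²Var(X_1) + (1)²Var(X_2) + (1)²Var(X_3) + (1)²Var(X_4)
= (1)²·1 + (1)²·42.25 + (1)²·2.25 + (1)²·27.04 = 72.54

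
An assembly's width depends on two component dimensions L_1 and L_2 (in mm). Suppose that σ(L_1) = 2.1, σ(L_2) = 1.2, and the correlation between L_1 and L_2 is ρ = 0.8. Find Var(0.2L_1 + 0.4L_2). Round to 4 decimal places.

Var(L_1) = (2.1)² = 4.41;  Var(L_2) = (1.2)² = 1.44
Cov(L_1,L_2) = ρ·σ(L_1)·σ(L_2) = 0.8·2.1·1.2 = 2.016
Var(0.2L_1 + 0.4L_2) = (0.2)²·Var(L_1) + (0.4)²·Var(L_2) + 2·(0.2)·(0.4)·Cov(L_1,L_2)
= 0.04·4.41 + 0.16·1.44 + 0.16·2.016 = 0.72936

0.7294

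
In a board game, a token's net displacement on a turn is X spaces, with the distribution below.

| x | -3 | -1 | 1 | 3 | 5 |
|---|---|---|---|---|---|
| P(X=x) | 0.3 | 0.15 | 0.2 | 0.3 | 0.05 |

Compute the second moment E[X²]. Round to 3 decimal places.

7.000

E[X²] = (-3)²(0.3) + (-1)²(0.15) + (1)²(0.2) + (3)²(0.3) + (5)²(0.05) = 7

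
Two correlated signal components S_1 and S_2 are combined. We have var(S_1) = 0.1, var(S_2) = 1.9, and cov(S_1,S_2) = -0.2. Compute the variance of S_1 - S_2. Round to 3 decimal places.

2.400

var(S_1 - S_2) = (1)²·var(S_1) + (-1)²·var(S_2) + 2·(1)·(-1)·cov(S_1,S_2)
= 1·0.1 + 1·1.9 + -2·-0.2 = 2.4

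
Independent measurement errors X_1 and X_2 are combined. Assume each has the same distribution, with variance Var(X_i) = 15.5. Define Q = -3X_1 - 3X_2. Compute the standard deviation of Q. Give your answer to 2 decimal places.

16.70

By independence, Var(Q) = (-3)²Var(X_1) + (-3)²Var(X_2)
= (-3)²·15.5 + (-3)²·15.5 = 279
SD(Q) = √279 ≈ 16.70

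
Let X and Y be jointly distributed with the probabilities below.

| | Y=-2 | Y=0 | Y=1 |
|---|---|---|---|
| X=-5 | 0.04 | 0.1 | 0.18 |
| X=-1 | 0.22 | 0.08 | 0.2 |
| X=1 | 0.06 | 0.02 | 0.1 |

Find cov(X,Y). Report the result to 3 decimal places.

E[X] = -1.92,  E[Y] = -0.16
E[XY] = -0.28
cov(X,Y) = E[XY] − E[X]E[Y] = -0.28 − (-1.92)(-0.16) = -0.5872

-0.587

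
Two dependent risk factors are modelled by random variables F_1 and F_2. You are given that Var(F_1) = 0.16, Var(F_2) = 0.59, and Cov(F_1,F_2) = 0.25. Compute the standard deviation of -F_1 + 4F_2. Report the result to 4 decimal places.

Var(-F_1 + 4F_2) = (-1)²·Var(F_1) + (4)²·Var(F_2) + 2·(-1)·(4)·Cov(F_1,F_2)
= 1·0.16 + 16·0.59 + -8·0.25 = 7.6
σ(-F_1 + 4F_2) = √7.6 ≈ 2.7568

2.7568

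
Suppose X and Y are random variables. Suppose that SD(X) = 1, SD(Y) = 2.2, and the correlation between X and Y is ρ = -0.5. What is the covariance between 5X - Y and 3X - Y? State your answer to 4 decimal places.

28.6400

V(X) = (1)² = 1;  V(Y) = (2.2)² = 4.84
cov(X,Y) = ρ·SD(X)·SD(Y) = -0.5·1·2.2 = -1.1
cov(5X - Y, 3X - Y) = (5)(3)V(X) + (-1)(-1)V(Y) + [(5)(-1) + (-1)(3)]cov(X,Y)
= 15·1 + 1·4.84 + -8·-1.1 = 28.64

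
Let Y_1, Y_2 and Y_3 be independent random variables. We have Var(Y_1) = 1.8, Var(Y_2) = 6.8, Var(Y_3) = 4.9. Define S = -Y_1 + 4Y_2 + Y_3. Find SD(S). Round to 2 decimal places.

10.75

By independence, Var(S) = (-1)²Var(Y_1) + (4)²Var(Y_2) + (1)²Var(Y_3)
= (-1)²·1.8 + (4)²·6.8 + (1)²·4.9 = 115.5
SD(S) = √115.5 ≈ 10.75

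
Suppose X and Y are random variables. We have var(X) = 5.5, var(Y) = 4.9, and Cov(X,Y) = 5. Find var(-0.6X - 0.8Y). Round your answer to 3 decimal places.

var(-0.6X - 0.8Y) = (-0.6)²·var(X) + (-0.8)²·var(Y) + 2·(-0.6)·(-0.8)·Cov(X,Y)
= 0.36·5.5 + 0.64·4.9 + 0.96·5 = 9.916

9.916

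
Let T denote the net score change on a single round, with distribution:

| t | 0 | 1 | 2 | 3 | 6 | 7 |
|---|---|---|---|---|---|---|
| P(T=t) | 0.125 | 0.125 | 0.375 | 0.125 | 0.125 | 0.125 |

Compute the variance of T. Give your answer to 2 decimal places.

5.11

E[T] = (0)(0.125) + (1)(0.125) + (2)(0.375) + (3)(0.125) + (6)(0.125) + (7)(0.125) = 2.875
E[T²] = (0)²(0.125) + (1)²(0.125) + (2)²(0.375) + (3)²(0.125) + (6)²(0.125) + (7)²(0.125) = 13.375
var(T) = E[T²] − (E[T])² = 13.375 − (2.875)² = 5.109375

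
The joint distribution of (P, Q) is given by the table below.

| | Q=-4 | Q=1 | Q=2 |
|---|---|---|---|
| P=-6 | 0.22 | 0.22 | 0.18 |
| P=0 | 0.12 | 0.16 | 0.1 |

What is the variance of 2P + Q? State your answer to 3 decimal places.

41.640

E[P] = -3.72,  E[Q] = -0.42,  E[PQ] = 1.8
Var(P) = 22.32 − (-3.72)² = 8.4816;  Var(Q) = 6.94 − (-0.42)² = 6.7636
cov(P,Q) = 1.8 − (-3.72)(-0.42) = 0.2376
Var(2P + Q) = (2)²·8.4816 + (1)²·6.7636 + 2·(2)·(1)·0.2376 = 41.6404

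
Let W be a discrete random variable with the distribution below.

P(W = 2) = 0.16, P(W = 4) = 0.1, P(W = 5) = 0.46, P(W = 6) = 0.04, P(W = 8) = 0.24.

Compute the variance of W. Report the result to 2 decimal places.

3.71

E[W] = (2)(0.16) + (4)(0.1) + (5)(0.46) + (6)(0.04) + (8)(0.24) = 5.18
E[W²] = (2)²(0.16) + (4)²(0.1) + (5)²(0.46) + (6)²(0.04) + (8)²(0.24) = 30.54
var(W) = E[W²] − (E[W])² = 30.54 − (5.18)² = 3.7076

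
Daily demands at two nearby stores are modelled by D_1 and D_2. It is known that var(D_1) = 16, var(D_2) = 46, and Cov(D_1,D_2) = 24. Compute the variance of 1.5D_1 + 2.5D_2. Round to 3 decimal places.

var(1.5D_1 + 2.5D_2) = (1.5)²·var(D_1) + (2.5)²·var(D_2) + 2·(1.5)·(2.5)·Cov(D_1,D_2)
= 2.25·16 + 6.25·46 + 7.5·24 = 503.5

503.500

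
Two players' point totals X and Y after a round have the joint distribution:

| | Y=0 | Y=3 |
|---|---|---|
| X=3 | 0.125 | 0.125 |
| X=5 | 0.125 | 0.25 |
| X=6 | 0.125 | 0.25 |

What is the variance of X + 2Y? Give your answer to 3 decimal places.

E[X] = 4.875,  E[Y] = 1.875,  E[XY] = 9.375
V(X) = 25.125 − (4.875)² = 1.359375;  V(Y) = 5.625 − (1.875)² = 2.109375
Cov(X,Y) = 9.375 − (4.875)(1.875) = 0.234375
V(X + 2Y) = (1)²·1.359375 + (2)²·2.109375 + 2·(1)·(2)·0.234375 = 10.734375

10.734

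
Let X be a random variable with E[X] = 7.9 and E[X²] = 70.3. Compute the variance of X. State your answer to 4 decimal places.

Var(X) = 70.3 − (7.9)² = 7.89

7.8900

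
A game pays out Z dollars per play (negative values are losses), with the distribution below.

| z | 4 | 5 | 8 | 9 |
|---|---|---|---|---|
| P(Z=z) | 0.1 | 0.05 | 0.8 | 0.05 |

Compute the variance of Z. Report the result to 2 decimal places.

1.85

E[Z] = (4)(0.1) + (5)(0.05) + (8)(0.8) + (9)(0.05) = 7.5
E[Z²] = (4)²(0.1) + (5)²(0.05) + (8)²(0.8) + (9)²(0.05) = 58.1
var(Z) = E[Z²] − (E[Z])² = 58.1 − (7.5)² = 1.85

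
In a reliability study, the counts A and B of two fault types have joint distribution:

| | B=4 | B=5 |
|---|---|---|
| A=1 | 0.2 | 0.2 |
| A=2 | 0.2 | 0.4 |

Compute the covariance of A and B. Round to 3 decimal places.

E[A] = 1.6,  E[B] = 4.6
E[AB] = 7.4
Cov(A,B) = E[AB] − E[A]E[B] = 7.4 − (1.6)(4.6) = 0.04

0.040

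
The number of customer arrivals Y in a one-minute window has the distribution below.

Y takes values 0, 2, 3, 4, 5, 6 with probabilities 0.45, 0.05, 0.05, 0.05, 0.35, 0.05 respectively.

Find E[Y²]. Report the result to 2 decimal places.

E[Y²] = (0)²(0.45) + (2)²(0.05) + (3)²(0.05) + (4)²(0.05) + (5)²(0.35) + (6)²(0.05) = 12

12.00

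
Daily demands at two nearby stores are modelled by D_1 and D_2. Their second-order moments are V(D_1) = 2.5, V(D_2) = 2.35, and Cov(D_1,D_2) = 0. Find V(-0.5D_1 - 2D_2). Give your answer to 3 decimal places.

V(-0.5D_1 - 2D_2) = (-0.5)²·V(D_1) + (-2)²·V(D_2) + 2·(-0.5)·(-2)·Cov(D_1,D_2)
= 0.25·2.5 + 4·2.35 + 2·0 = 10.025

10.025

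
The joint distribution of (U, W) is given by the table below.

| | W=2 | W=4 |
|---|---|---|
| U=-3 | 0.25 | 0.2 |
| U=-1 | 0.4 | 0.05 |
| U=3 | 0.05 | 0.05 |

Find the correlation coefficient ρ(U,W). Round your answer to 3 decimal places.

-0.061

E[U] = -1.5,  E[W] = 2.6
E[UW] = -4
Cov(U,W) = E[UW] − E[U]E[W] = -4 − (-1.5)(2.6) = -0.1
var(U) = 3.15,  var(W) = 0.84
ρ = -0.1 / √(3.15·0.84) ≈ -0.061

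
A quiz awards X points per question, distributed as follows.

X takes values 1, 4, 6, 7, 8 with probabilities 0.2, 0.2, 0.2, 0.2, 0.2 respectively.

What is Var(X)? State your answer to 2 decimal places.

6.16

E[X] = (1)(0.2) + (4)(0.2) + (6)(0.2) + (7)(0.2) + (8)(0.2) = 5.2
E[X²] = (1)²(0.2) + (4)²(0.2) + (6)²(0.2) + (7)²(0.2) + (8)²(0.2) = 33.2
Var(X) = E[X²] − (E[X])² = 33.2 − (5.2)² = 6.16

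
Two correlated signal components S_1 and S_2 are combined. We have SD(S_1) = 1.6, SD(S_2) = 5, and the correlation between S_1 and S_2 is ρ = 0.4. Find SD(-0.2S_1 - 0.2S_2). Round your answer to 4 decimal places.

Var(S_1) = (1.6)² = 2.56;  Var(S_2) = (5)² = 25
Cov(S_1,S_2) = ρ·SD(S_1)·SD(S_2) = 0.4·1.6·5 = 3.2
Var(-0.2S_1 - 0.2S_2) = (-0.2)²·Var(S_1) + (-0.2)²·Var(S_2) + 2·(-0.2)·(-0.2)·Cov(S_1,S_2)
= 0.04·2.56 + 0.04·25 + 0.08·3.2 = 1.3584
SD(-0.2S_1 - 0.2S_2) = √1.3584 ≈ 1.1655

1.1655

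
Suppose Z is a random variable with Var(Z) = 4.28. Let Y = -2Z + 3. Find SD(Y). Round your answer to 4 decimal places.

4.1376

Var(-2Z + 3) = (-2)²·4.28 = 17.12
SD(Y) = √17.12 ≈ 4.1376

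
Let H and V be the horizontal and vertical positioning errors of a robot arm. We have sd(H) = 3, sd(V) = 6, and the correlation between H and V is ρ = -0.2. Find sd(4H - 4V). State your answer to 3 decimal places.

28.900

Var(H) = (3)² = 9;  Var(V) = (6)² = 36
Cov(H,V) = ρ·sd(H)·sd(V) = -0.2·3·6 = -3.6
Var(4H - 4V) = (4)²·Var(H) + (-4)²·Var(V) + 2·(4)·(-4)·Cov(H,V)
= 16·9 + 16·36 + -32·-3.6 = 835.2
sd(4H - 4V) = √835.2 ≈ 28.900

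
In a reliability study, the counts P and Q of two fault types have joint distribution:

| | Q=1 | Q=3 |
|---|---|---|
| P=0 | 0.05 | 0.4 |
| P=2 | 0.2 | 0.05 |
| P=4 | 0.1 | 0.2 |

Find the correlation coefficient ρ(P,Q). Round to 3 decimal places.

-0.252

E[P] = 1.7,  E[Q] = 2.3
E[PQ] = 3.5
Cov(P,Q) = E[PQ] − E[P]E[Q] = 3.5 − (1.7)(2.3) = -0.41
Var(P) = 2.91,  Var(Q) = 0.91
ρ = -0.41 / √(2.91·0.91) ≈ -0.252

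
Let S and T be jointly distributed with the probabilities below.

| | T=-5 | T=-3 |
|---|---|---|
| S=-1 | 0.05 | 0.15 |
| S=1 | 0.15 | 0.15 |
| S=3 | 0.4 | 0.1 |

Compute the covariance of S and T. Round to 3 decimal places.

E[S] = 1.6,  E[T] = -4.2
E[ST] = -7.4
cov(S,T) = E[ST] − E[S]E[T] = -7.4 − (1.6)(-4.2) = -0.68

-0.680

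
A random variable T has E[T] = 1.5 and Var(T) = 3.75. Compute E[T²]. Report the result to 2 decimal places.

6.00

E[T²] = Var(T) + (E[T])² = 3.75 + (1.5)² = 6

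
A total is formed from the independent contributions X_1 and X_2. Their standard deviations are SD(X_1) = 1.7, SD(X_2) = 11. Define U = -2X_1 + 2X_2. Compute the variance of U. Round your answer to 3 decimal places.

495.560

V(X_1) = 2.89, V(X_2) = 121
By independence, V(U) = (-2)²V(X_1) + (2)²V(X_2)
= (-2)²·2.89 + (2)²·121 = 495.56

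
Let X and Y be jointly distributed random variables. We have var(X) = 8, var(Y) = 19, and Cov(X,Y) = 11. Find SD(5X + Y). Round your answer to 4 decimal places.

18.1384

var(5X + Y) = (5)²·var(X) + (1)²·var(Y) + 2·(5)·(1)·Cov(X,Y)
= 25·8 + 1·19 + 10·11 = 329
SD(5X + Y) = √329 ≈ 18.1384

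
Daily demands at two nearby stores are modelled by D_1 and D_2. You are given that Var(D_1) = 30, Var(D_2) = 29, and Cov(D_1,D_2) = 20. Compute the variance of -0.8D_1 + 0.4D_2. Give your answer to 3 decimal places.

Var(-0.8D_1 + 0.4D_2) = (-0.8)²·Var(D_1) + (0.4)²·Var(D_2) + 2·(-0.8)·(0.4)·Cov(D_1,D_2)
= 0.64·30 + 0.16·29 + -0.64·20 = 11.04

11.040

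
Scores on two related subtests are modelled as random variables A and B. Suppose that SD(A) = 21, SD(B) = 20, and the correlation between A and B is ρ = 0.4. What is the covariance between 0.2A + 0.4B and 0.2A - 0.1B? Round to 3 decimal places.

11.720

var(A) = (21)² = 441;  var(B) = (20)² = 400
Cov(A,B) = ρ·SD(A)·SD(B) = 0.4·21·20 = 168
Cov(0.2A + 0.4B, 0.2A - 0.1B) = (0.2)(0.2)var(A) + (0.4)(-0.1)var(B) + [(0.2)(-0.1) + (0.4)(0.2)]Cov(A,B)
= 0.04·441 + -0.04·400 + 0.06·168 = 11.72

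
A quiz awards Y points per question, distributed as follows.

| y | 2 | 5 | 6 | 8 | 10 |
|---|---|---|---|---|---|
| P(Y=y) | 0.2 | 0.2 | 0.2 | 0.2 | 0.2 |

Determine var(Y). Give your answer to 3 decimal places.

E[Y] = (2)(0.2) + (5)(0.2) + (6)(0.2) + (8)(0.2) + (10)(0.2) = 6.2
E[Y²] = (2)²(0.2) + (5)²(0.2) + (6)²(0.2) + (8)²(0.2) + (10)²(0.2) = 45.8
var(Y) = E[Y²] − (E[Y])² = 45.8 − (6.2)² = 7.36

7.360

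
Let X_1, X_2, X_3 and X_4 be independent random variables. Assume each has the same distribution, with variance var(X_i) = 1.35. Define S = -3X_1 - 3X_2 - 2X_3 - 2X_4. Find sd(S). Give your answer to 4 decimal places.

By independence, var(S) = (-3)²var(X_1) + (-3)²var(X_2) + (-2)²var(X_3) + (-2)²var(X_4)
= (-3)²·1.35 + (-3)²·1.35 + (-2)²·1.35 + (-2)²·1.35 = 35.1
sd(S) = √35.1 ≈ 5.9245

5.9245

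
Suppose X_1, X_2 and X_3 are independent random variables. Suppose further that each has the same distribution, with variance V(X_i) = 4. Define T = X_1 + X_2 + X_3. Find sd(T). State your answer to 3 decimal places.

By independence, V(T) = (1)²V(X_1) + (1)²V(X_2) + (1)²V(X_3)
= (1)²·4 + (1)²·4 + (1)²·4 = 12
sd(T) = √12 ≈ 3.464

3.464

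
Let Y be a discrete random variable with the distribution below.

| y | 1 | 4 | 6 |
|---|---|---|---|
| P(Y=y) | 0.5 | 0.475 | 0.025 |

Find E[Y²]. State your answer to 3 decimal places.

9.000

E[Y²] = (1)²(0.5) + (4)²(0.475) + (6)²(0.025) = 9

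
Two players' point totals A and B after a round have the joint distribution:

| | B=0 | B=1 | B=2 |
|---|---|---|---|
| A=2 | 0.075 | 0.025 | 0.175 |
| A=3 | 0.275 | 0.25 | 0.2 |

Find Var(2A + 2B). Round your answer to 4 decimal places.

E[A] = 2.725,  E[B] = 1.025,  E[AB] = 2.7
Var(A) = 7.625 − (2.725)² = 0.199375;  Var(B) = 1.775 − (1.025)² = 0.724375
Cov(A,B) = 2.7 − (2.725)(1.025) = -0.093125
Var(2A + 2B) = (2)²·0.199375 + (2)²·0.724375 + 2·(2)·(2)·-0.093125 = 2.95

2.9500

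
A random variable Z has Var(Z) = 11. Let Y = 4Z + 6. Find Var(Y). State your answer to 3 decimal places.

Var(4Z + 6) = (4)²·Var(Z) = 16·11 = 176

176.000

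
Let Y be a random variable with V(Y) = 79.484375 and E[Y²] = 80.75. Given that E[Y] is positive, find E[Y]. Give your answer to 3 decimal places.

1.125

(E[Y])² = E[Y²] − V(Y) = 80.75 − 79.484375 = 1.265625
E[Y] = √1.265625 = 1.125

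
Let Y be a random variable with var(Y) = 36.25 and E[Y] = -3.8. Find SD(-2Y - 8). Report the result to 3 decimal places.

12.042

var(-2Y - 8) = (-2)²·36.25 = 145
SD(-2Y - 8) = √145 ≈ 12.042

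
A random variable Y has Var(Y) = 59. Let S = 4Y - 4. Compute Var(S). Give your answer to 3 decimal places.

944.000

Var(4Y - 4) = (4)²·Var(Y) = 16·59 = 944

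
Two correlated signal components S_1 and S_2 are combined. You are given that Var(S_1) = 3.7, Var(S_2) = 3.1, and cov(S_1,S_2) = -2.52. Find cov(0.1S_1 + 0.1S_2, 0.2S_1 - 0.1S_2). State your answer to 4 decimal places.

0.0178

cov(0.1S_1 + 0.1S_2, 0.2S_1 - 0.1S_2) = (0.1)(0.2)Var(S_1) + (0.1)(-0.1)Var(S_2) + [(0.1)(-0.1) + (0.1)(0.2)]cov(S_1,S_2)
= 0.02·3.7 + -0.01·3.1 + 0.01·-2.52 = 0.0178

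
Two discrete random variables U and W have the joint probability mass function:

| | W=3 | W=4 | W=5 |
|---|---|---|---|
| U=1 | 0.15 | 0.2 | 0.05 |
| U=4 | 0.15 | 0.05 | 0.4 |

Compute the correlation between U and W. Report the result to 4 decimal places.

0.3829

E[U] = 2.8,  E[W] = 4.15
E[UW] = 12.1
Cov(U,W) = E[UW] − E[U]E[W] = 12.1 − (2.8)(4.15) = 0.48
var(U) = 2.16,  var(W) = 0.7275
ρ = 0.48 / √(2.16·0.7275) ≈ 0.3829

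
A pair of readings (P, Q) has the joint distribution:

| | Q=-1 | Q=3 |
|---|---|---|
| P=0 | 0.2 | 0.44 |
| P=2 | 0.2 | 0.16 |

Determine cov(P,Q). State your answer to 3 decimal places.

-0.448

E[P] = 0.72,  E[Q] = 1.4
E[PQ] = 0.56
cov(P,Q) = E[PQ] − E[P]E[Q] = 0.56 − (0.72)(1.4) = -0.448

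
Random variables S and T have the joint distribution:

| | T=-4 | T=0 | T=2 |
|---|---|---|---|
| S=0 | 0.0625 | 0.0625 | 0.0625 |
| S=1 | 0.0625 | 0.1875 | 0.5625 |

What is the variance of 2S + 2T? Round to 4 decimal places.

18.4844

E[S] = 0.8125,  E[T] = 0.75,  E[ST] = 0.875
V(S) = 0.8125 − (0.8125)² = 0.15234375;  V(T) = 4.5 − (0.75)² = 3.9375
Cov(S,T) = 0.875 − (0.8125)(0.75) = 0.265625
V(2S + 2T) = (2)²·0.15234375 + (2)²·3.9375 + 2·(2)·(2)·0.265625 = 18.484375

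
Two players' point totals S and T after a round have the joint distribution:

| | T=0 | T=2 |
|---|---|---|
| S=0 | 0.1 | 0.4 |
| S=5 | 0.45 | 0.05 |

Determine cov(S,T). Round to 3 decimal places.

-1.750

E[S] = 2.5,  E[T] = 0.9
E[ST] = 0.5
cov(S,T) = E[ST] − E[S]E[T] = 0.5 − (2.5)(0.9) = -1.75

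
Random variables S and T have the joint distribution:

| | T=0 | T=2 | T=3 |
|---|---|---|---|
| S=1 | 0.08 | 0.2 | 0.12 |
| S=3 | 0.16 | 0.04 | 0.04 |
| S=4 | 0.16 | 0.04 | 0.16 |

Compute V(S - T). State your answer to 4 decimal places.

E[S] = 2.56,  E[T] = 1.52,  E[ST] = 3.6
V(S) = 8.32 − (2.56)² = 1.7664;  V(T) = 4 − (1.52)² = 1.6896
Cov(S,T) = 3.6 − (2.56)(1.52) = -0.2912
V(S - T) = (1)²·1.7664 + (-1)²·1.6896 + 2·(1)·(-1)·-0.2912 = 4.0384

4.0384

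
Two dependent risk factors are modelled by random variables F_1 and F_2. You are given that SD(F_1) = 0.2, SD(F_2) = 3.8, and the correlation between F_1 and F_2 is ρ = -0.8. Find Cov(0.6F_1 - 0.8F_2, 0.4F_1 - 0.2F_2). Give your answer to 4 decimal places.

Var(F_1) = (0.2)² = 0.04;  Var(F_2) = (3.8)² = 14.44
Cov(F_1,F_2) = ρ·SD(F_1)·SD(F_2) = -0.8·0.2·3.8 = -0.608
Cov(0.6F_1 - 0.8F_2, 0.4F_1 - 0.2F_2) = (0.6)(0.4)Var(F_1) + (-0.8)(-0.2)Var(F_2) + [(0.6)(-0.2) + (-0.8)(0.4)]Cov(F_1,F_2)
= 0.24·0.04 + 0.16·14.44 + -0.44·-0.608 = 2.58752

2.5875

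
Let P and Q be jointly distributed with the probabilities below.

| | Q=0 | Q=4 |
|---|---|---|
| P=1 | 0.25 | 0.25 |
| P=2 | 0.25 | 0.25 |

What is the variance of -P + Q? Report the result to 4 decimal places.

E[P] = 1.5,  E[Q] = 2,  E[PQ] = 3
V(P) = 2.5 − (1.5)² = 0.25;  V(Q) = 8 − (2)² = 4
Cov(P,Q) = 3 − (1.5)(2) = 0
V(-P + Q) = (-1)²·0.25 + (1)²·4 + 2·(-1)·(1)·0 = 4.25

4.2500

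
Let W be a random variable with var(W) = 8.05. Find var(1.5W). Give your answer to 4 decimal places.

var(1.5W) = (1.5)²·var(W) = 2.25·8.05 = 18.1125

18.1125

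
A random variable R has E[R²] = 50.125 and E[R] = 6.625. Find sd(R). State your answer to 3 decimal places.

2.497

V(R) = 50.125 − (6.625)² = 6.234375
sd(R) = √6.234375 ≈ 2.497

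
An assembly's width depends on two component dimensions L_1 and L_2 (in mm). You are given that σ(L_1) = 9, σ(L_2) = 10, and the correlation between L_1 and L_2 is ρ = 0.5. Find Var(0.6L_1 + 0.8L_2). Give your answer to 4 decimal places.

136.3600

Var(L_1) = (9)² = 81;  Var(L_2) = (10)² = 100
cov(L_1,L_2) = ρ·σ(L_1)·σ(L_2) = 0.5·9·10 = 45
Var(0.6L_1 + 0.8L_2) = (0.6)²·Var(L_1) + (0.8)²·Var(L_2) + 2·(0.6)·(0.8)·cov(L_1,L_2)
= 0.36·81 + 0.64·100 + 0.96·45 = 136.36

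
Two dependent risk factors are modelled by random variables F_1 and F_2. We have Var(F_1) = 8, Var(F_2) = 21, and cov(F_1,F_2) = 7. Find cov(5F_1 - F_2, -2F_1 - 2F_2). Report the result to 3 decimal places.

cov(5F_1 - F_2, -2F_1 - 2F_2) = (5)(-2)Var(F_1) + (-1)(-2)Var(F_2) + [(5)(-2) + (-1)(-2)]cov(F_1,F_2)
= -10·8 + 2·21 + -8·7 = -94

-94.000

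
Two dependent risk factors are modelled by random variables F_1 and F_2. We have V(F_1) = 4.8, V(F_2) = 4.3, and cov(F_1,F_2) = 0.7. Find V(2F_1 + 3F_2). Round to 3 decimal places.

66.300

V(2F_1 + 3F_2) = (2)²·V(F_1) + (3)²·V(F_2) + 2·(2)·(3)·cov(F_1,F_2)
= 4·4.8 + 9·4.3 + 12·0.7 = 66.3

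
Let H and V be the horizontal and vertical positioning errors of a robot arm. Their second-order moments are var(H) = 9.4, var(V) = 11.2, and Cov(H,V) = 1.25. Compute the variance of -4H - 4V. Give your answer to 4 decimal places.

var(-4H - 4V) = (-4)²·var(H) + (-4)²·var(V) + 2·(-4)·(-4)·Cov(H,V)
= 16·9.4 + 16·11.2 + 32·1.25 = 369.6

369.6000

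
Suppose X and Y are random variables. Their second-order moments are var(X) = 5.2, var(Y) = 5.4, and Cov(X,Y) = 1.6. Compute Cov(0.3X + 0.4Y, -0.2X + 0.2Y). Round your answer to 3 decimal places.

Cov(0.3X + 0.4Y, -0.2X + 0.2Y) = (0.3)(-0.2)var(X) + (0.4)(0.2)var(Y) + [(0.3)(0.2) + (0.4)(-0.2)]Cov(X,Y)
= -0.06·5.2 + 0.08·5.4 + -0.02·1.6 = 0.088

0.088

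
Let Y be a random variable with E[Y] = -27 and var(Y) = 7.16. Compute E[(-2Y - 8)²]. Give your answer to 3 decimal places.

E[-2Y - 8] = -2·-27 − 8 = 46
var(-2Y - 8) = (-2)²·7.16 = 28.64
E[(-2Y - 8)²] = var((-2Y - 8)) + (E[(-2Y - 8)])² = 28.64 + (46)² = 2144.64

2144.640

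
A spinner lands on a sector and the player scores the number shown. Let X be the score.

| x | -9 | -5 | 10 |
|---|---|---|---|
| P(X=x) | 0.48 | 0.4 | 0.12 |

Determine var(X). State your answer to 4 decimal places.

E[X] = (-9)(0.48) + (-5)(0.4) + (10)(0.12) = -5.12
E[X²] = (-9)²(0.48) + (-5)²(0.4) + (10)²(0.12) = 60.88
var(X) = E[X²] − (E[X])² = 60.88 − (-5.12)² = 34.6656

34.6656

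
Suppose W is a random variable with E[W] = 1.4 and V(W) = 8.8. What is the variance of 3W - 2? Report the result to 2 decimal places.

79.20

V(3W - 2) = (3)²·V(W) = 9·8.8 = 79.2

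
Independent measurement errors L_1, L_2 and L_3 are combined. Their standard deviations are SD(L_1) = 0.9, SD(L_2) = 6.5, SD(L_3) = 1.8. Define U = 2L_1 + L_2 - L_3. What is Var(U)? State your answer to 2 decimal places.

Var(L_1) = 0.81, Var(L_2) = 42.25, Var(L_3) = 3.24
By independence, Var(U) = (2)²Var(L_1) + (1)²Var(L_2) + (-1)²Var(L_3)
= (2)²·0.81 + (1)²·42.25 + (-1)²·3.24 = 48.73

48.73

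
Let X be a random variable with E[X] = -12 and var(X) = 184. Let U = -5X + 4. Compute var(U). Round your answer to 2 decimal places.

var(-5X + 4) = (-5)²·var(X) = 25·184 = 4600

4600.00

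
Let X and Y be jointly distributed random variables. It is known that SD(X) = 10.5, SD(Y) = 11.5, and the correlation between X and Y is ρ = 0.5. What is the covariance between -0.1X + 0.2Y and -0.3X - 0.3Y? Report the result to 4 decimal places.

var(X) = (10.5)² = 110.25;  var(Y) = (11.5)² = 132.25
Cov(X,Y) = ρ·SD(X)·SD(Y) = 0.5·10.5·11.5 = 60.375
Cov(-0.1X + 0.2Y, -0.3X - 0.3Y) = (-0.1)(-0.3)var(X) + (0.2)(-0.3)var(Y) + [(-0.1)(-0.3) + (0.2)(-0.3)]Cov(X,Y)
= 0.03·110.25 + -0.06·132.25 + -0.03·60.375 = -6.43875

-6.4388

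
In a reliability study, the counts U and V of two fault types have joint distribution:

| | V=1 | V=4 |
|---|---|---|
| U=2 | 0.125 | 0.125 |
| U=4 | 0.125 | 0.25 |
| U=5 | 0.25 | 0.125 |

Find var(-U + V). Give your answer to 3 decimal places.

E[U] = 3.875,  E[V] = 2.5,  E[UV] = 9.5
var(U) = 16.375 − (3.875)² = 1.359375;  var(V) = 8.5 − (2.5)² = 2.25
Cov(U,V) = 9.5 − (3.875)(2.5) = -0.1875
var(-U + V) = (-1)²·1.359375 + (1)²·2.25 + 2·(-1)·(1)·-0.1875 = 3.984375

3.984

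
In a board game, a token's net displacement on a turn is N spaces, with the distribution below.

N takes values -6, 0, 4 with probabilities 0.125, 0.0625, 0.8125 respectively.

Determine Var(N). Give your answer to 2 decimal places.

11.25

E[N] = (-6)(0.125) + (0)(0.0625) + (4)(0.8125) = 2.5
E[N²] = (-6)²(0.125) + (0)²(0.0625) + (4)²(0.8125) = 17.5
Var(N) = E[N²] − (E[N])² = 17.5 − (2.5)² = 11.25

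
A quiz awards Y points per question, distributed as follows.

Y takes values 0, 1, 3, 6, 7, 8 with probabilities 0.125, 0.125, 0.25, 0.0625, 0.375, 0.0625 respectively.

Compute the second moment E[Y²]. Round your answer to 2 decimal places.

E[Y²] = (0)²(0.125) + (1)²(0.125) + (3)²(0.25) + (6)²(0.0625) + (7)²(0.375) + (8)²(0.0625) = 27

27.00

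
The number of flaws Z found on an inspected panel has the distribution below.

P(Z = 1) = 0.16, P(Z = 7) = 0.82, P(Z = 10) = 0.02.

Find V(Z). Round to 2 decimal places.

E[Z] = (1)(0.16) + (7)(0.82) + (10)(0.02) = 6.1
E[Z²] = (1)²(0.16) + (7)²(0.82) + (10)²(0.02) = 42.34
V(Z) = E[Z²] − (E[Z])² = 42.34 − (6.1)² = 5.13

5.13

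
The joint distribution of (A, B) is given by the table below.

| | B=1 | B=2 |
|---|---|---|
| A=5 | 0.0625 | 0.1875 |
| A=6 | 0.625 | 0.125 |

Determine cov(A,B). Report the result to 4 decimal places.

-0.1094

E[A] = 5.75,  E[B] = 1.3125
E[AB] = 7.4375
cov(A,B) = E[AB] − E[A]E[B] = 7.4375 − (5.75)(1.3125) = -0.109375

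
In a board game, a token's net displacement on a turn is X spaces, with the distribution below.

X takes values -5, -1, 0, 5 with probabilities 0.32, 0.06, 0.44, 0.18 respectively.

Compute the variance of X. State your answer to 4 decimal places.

11.9824

E[X] = (-5)(0.32) + (-1)(0.06) + (0)(0.44) + (5)(0.18) = -0.76
E[X²] = (-5)²(0.32) + (-1)²(0.06) + (0)²(0.44) + (5)²(0.18) = 12.56
Var(X) = E[X²] − (E[X])² = 12.56 − (-0.76)² = 11.9824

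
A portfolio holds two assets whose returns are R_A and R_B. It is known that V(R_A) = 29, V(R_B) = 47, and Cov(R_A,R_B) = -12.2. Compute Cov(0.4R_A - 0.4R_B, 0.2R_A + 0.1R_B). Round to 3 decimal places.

Cov(0.4R_A - 0.4R_B, 0.2R_A + 0.1R_B) = (0.4)(0.2)V(R_A) + (-0.4)(0.1)V(R_B) + [(0.4)(0.1) + (-0.4)(0.2)]Cov(R_A,R_B)
= 0.08·29 + -0.04·47 + -0.04·-12.2 = 0.928

0.928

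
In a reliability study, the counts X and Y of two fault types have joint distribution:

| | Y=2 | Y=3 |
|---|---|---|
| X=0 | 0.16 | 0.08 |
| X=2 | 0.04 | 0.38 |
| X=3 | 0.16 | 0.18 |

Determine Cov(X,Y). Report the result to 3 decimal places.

E[X] = 1.86,  E[Y] = 2.64
E[XY] = 5.02
Cov(X,Y) = E[XY] − E[X]E[Y] = 5.02 − (1.86)(2.64) = 0.1096

0.110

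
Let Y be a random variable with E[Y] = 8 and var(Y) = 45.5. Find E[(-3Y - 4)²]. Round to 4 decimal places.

1193.5000

E[-3Y - 4] = -3·8 − 4 = -28
var(-3Y - 4) = (-3)²·45.5 = 409.5
E[(-3Y - 4)²] = var((-3Y - 4)) + (E[(-3Y - 4)])² = 409.5 + (-28)² = 1193.5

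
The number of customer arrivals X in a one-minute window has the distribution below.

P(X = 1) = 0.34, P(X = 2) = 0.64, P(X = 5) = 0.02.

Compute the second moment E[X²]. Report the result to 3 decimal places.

3.400

E[X²] = (1)²(0.34) + (2)²(0.64) + (5)²(0.02) = 3.4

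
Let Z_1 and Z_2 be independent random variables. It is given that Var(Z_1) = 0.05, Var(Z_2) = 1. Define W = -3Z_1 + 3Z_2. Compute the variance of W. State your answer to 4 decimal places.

By independence, Var(W) = (-3)²Var(Z_1) + (3)²Var(Z_2)
= (-3)²·0.05 + (3)²·1 = 9.45

9.4500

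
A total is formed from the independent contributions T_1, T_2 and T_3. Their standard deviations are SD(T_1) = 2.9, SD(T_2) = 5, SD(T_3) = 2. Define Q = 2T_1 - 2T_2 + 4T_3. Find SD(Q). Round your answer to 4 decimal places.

14.0584

V(T_1) = 8.41, V(T_2) = 25, V(T_3) = 4
By independence, V(Q) = (2)²V(T_1) + (-2)²V(T_2) + (4)²V(T_3)
= (2)²·8.41 + (-2)²·25 + (4)²·4 = 197.64
SD(Q) = √197.64 ≈ 14.0584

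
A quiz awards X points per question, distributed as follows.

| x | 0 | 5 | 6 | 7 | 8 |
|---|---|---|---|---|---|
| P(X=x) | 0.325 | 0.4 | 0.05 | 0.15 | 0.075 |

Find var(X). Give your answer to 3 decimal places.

8.348

E[X] = (0)(0.325) + (5)(0.4) + (6)(0.05) + (7)(0.15) + (8)(0.075) = 3.95
E[X²] = (0)²(0.325) + (5)²(0.4) + (6)²(0.05) + (7)²(0.15) + (8)²(0.075) = 23.95
var(X) = E[X²] − (E[X])² = 23.95 − (3.95)² = 8.3475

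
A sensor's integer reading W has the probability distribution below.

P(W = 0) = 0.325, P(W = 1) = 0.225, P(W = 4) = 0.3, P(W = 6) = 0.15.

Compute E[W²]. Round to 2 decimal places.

10.43

E[W²] = (0)²(0.325) + (1)²(0.225) + (4)²(0.3) + (6)²(0.15) = 10.425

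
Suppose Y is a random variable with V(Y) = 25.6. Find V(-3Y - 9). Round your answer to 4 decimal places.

230.4000

V(-3Y - 9) = (-3)²·V(Y) = 9·25.6 = 230.4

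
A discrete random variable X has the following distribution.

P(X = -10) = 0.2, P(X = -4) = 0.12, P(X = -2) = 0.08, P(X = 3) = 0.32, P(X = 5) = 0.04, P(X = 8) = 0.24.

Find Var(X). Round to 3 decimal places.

41.286

E[X] = (-10)(0.2) + (-4)(0.12) + (-2)(0.08) + (3)(0.32) + (5)(0.04) + (8)(0.24) = 0.44
E[X²] = (-10)²(0.2) + (-4)²(0.12) + (-2)²(0.08) + (3)²(0.32) + (5)²(0.04) + (8)²(0.24) = 41.48
Var(X) = E[X²] − (E[X])² = 41.48 − (0.44)² = 41.2864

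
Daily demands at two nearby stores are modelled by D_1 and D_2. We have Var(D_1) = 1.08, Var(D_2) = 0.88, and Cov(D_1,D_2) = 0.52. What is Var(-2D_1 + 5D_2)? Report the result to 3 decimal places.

Var(-2D_1 + 5D_2) = (-2)²·Var(D_1) + (5)²·Var(D_2) + 2·(-2)·(5)·Cov(D_1,D_2)
= 4·1.08 + 25·0.88 + -20·0.52 = 15.92

15.920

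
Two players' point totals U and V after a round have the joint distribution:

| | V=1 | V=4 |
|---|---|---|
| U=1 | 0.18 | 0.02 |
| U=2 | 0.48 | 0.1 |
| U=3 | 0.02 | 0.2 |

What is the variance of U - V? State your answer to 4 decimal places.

1.3364

E[U] = 2.02,  E[V] = 1.96,  E[UV] = 4.48
Var(U) = 4.5 − (2.02)² = 0.4196;  Var(V) = 5.8 − (1.96)² = 1.9584
Cov(U,V) = 4.48 − (2.02)(1.96) = 0.5208
Var(U - V) = (1)²·0.4196 + (-1)²·1.9584 + 2·(1)·(-1)·0.5208 = 1.3364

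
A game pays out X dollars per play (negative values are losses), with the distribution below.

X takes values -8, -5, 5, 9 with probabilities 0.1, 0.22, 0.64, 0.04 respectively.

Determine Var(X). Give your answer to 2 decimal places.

E[X] = (-8)(0.1) + (-5)(0.22) + (5)(0.64) + (9)(0.04) = 1.66
E[X²] = (-8)²(0.1) + (-5)²(0.22) + (5)²(0.64) + (9)²(0.04) = 31.14
Var(X) = E[X²] − (E[X])² = 31.14 − (1.66)² = 28.3844

28.38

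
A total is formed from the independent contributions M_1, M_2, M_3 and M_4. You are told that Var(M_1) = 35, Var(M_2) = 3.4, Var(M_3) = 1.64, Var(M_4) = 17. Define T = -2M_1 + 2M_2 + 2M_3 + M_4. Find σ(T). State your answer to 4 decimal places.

By independence, Var(T) = (-2)²Var(M_1) + (2)²Var(M_2) + (2)²Var(M_3) + (1)²Var(M_4)
= (-2)²·35 + (2)²·3.4 + (2)²·1.64 + (1)²·17 = 177.16
σ(T) = √177.16 ≈ 13.3101

13.3101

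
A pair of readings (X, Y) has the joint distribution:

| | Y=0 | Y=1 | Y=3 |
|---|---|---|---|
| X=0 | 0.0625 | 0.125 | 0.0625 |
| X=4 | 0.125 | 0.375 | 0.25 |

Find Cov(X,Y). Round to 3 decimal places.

E[X] = 3,  E[Y] = 1.4375
E[XY] = 4.5
Cov(X,Y) = E[XY] − E[X]E[Y] = 4.5 − (3)(1.4375) = 0.1875

0.188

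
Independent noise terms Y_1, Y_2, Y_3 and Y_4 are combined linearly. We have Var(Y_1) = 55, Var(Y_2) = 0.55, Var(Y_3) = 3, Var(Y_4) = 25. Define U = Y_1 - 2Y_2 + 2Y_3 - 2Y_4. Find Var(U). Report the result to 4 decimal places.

169.2000

By independence, Var(U) = (1)²Var(Y_1) + (-2)²Var(Y_2) + (2)²Var(Y_3) + (-2)²Var(Y_4)
= (1)²·55 + (-2)²·0.55 + (2)²·3 + (-2)²·25 = 169.2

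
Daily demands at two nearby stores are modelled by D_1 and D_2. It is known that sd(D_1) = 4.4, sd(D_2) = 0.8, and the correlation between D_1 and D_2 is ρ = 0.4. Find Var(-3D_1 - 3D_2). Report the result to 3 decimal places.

205.344

Var(D_1) = (4.4)² = 19.36;  Var(D_2) = (0.8)² = 0.64
Cov(D_1,D_2) = ρ·sd(D_1)·sd(D_2) = 0.4·4.4·0.8 = 1.408
Var(-3D_1 - 3D_2) = (-3)²·Var(D_1) + (-3)²·Var(D_2) + 2·(-3)·(-3)·Cov(D_1,D_2)
= 9·19.36 + 9·0.64 + 18·1.408 = 205.344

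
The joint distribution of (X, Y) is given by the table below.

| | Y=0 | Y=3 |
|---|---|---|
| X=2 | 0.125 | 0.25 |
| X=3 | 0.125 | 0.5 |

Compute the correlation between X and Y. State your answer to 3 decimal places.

0.149

E[X] = 2.625,  E[Y] = 2.25
E[XY] = 6
cov(X,Y) = E[XY] − E[X]E[Y] = 6 − (2.625)(2.25) = 0.09375
V(X) = 0.234375,  V(Y) = 1.6875
ρ = 0.09375 / √(0.234375·1.6875) ≈ 0.149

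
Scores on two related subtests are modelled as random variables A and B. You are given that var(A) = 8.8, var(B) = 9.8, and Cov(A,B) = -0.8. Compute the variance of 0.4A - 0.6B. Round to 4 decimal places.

var(0.4A - 0.6B) = (0.4)²·var(A) + (-0.6)²·var(B) + 2·(0.4)·(-0.6)·Cov(A,B)
= 0.16·8.8 + 0.36·9.8 + -0.48·-0.8 = 5.32

5.3200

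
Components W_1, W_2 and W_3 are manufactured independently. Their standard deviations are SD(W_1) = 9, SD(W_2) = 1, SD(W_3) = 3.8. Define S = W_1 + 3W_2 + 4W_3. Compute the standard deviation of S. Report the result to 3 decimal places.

17.918

V(W_1) = 81, V(W_2) = 1, V(W_3) = 14.44
By independence, V(S) = (1)²V(W_1) + (3)²V(W_2) + (4)²V(W_3)
= (1)²·81 + (3)²·1 + (4)²·14.44 = 321.04
SD(S) = √321.04 ≈ 17.918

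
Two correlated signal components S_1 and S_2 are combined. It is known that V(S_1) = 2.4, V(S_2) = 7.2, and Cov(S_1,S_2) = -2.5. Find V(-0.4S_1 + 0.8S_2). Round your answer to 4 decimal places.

6.5920

V(-0.4S_1 + 0.8S_2) = (-0.4)²·V(S_1) + (0.8)²·V(S_2) + 2·(-0.4)·(0.8)·Cov(S_1,S_2)
= 0.16·2.4 + 0.64·7.2 + -0.64·-2.5 = 6.592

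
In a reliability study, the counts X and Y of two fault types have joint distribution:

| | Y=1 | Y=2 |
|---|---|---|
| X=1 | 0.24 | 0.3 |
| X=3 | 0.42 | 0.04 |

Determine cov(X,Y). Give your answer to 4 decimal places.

E[X] = 1.92,  E[Y] = 1.34
E[XY] = 2.34
cov(X,Y) = E[XY] − E[X]E[Y] = 2.34 − (1.92)(1.34) = -0.2328

-0.2328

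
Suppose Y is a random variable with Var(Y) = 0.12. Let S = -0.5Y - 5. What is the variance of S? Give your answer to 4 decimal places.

Var(-0.5Y - 5) = (-0.5)²·Var(Y) = 0.25·0.12 = 0.03

0.0300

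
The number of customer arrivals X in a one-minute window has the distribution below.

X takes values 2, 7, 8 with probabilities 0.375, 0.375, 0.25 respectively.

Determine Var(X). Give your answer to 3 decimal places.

E[X] = (2)(0.375) + (7)(0.375) + (8)(0.25) = 5.375
E[X²] = (2)²(0.375) + (7)²(0.375) + (8)²(0.25) = 35.875
Var(X) = E[X²] − (E[X])² = 35.875 − (5.375)² = 6.984375

6.984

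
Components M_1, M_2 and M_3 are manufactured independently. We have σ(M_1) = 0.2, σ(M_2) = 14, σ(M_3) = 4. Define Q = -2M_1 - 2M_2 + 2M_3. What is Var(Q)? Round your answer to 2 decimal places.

Var(M_1) = 0.04, Var(M_2) = 196, Var(M_3) = 16
By independence, Var(Q) = (-2)²Var(M_1) + (-2)²Var(M_2) + (2)²Var(M_3)
= (-2)²·0.04 + (-2)²·196 + (2)²·16 = 848.16

848.16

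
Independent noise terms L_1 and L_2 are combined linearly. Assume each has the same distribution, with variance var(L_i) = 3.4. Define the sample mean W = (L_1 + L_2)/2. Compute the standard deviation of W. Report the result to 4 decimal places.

1.3038

By independence, var(W) = (0.5)²var(L_1) + (0.5)²var(L_2)
= (0.5)²·3.4 + (0.5)²·3.4 = 1.7
sd(W) = √1.7 ≈ 1.3038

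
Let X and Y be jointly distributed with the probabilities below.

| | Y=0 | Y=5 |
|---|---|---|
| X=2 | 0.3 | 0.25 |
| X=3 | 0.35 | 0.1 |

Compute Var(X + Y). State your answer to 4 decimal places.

E[X] = 2.45,  E[Y] = 1.75,  E[XY] = 4
Var(X) = 6.25 − (2.45)² = 0.2475;  Var(Y) = 8.75 − (1.75)² = 5.6875
cov(X,Y) = 4 − (2.45)(1.75) = -0.2875
Var(X + Y) = (1)²·0.2475 + (1)²·5.6875 + 2·(1)·(1)·-0.2875 = 5.36

5.3600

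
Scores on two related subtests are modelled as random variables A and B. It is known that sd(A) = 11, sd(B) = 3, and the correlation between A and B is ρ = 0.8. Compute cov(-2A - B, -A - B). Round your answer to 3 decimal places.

330.200

Var(A) = (11)² = 121;  Var(B) = (3)² = 9
cov(A,B) = ρ·sd(A)·sd(B) = 0.8·11·3 = 26.4
cov(-2A - B, -A - B) = (-2)(-1)Var(A) + (-1)(-1)Var(B) + [(-2)(-1) + (-1)(-1)]cov(A,B)
= 2·121 + 1·9 + 3·26.4 = 330.2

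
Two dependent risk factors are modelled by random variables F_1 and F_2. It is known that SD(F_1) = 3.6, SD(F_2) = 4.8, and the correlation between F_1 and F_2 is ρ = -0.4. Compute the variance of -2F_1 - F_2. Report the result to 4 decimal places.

Var(F_1) = (3.6)² = 12.96;  Var(F_2) = (4.8)² = 23.04
Cov(F_1,F_2) = ρ·SD(F_1)·SD(F_2) = -0.4·3.6·4.8 = -6.912
Var(-2F_1 - F_2) = (-2)²·Var(F_1) + (-1)²·Var(F_2) + 2·(-2)·(-1)·Cov(F_1,F_2)
= 4·12.96 + 1·23.04 + 4·-6.912 = 47.232

47.2320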